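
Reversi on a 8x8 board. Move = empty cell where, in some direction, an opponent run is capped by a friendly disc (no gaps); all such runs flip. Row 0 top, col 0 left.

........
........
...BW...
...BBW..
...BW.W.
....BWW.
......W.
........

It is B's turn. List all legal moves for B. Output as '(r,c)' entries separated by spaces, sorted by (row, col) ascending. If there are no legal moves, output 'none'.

Answer: (1,4) (1,5) (2,5) (3,6) (4,5) (5,7) (7,7)

Derivation:
(1,3): no bracket -> illegal
(1,4): flips 1 -> legal
(1,5): flips 1 -> legal
(2,5): flips 1 -> legal
(2,6): no bracket -> illegal
(3,6): flips 1 -> legal
(3,7): no bracket -> illegal
(4,5): flips 1 -> legal
(4,7): no bracket -> illegal
(5,3): no bracket -> illegal
(5,7): flips 2 -> legal
(6,4): no bracket -> illegal
(6,5): no bracket -> illegal
(6,7): no bracket -> illegal
(7,5): no bracket -> illegal
(7,6): no bracket -> illegal
(7,7): flips 3 -> legal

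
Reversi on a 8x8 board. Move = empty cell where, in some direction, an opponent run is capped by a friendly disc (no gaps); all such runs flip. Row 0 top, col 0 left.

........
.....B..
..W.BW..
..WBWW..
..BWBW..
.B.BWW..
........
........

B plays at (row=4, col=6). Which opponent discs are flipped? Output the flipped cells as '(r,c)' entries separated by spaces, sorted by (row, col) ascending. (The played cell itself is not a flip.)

Dir NW: opp run (3,5) capped by B -> flip
Dir N: first cell '.' (not opp) -> no flip
Dir NE: first cell '.' (not opp) -> no flip
Dir W: opp run (4,5) capped by B -> flip
Dir E: first cell '.' (not opp) -> no flip
Dir SW: opp run (5,5), next='.' -> no flip
Dir S: first cell '.' (not opp) -> no flip
Dir SE: first cell '.' (not opp) -> no flip

Answer: (3,5) (4,5)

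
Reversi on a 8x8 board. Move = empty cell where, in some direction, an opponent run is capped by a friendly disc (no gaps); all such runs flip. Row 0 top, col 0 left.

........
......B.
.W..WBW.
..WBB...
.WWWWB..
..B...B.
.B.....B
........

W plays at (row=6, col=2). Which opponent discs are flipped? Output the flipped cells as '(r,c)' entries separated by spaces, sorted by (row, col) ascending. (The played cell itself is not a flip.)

Dir NW: first cell '.' (not opp) -> no flip
Dir N: opp run (5,2) capped by W -> flip
Dir NE: first cell '.' (not opp) -> no flip
Dir W: opp run (6,1), next='.' -> no flip
Dir E: first cell '.' (not opp) -> no flip
Dir SW: first cell '.' (not opp) -> no flip
Dir S: first cell '.' (not opp) -> no flip
Dir SE: first cell '.' (not opp) -> no flip

Answer: (5,2)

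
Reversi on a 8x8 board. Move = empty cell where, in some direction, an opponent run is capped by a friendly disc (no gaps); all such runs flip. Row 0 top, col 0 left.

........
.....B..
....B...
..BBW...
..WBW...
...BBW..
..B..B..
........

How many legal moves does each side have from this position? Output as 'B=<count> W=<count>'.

Answer: B=9 W=8

Derivation:
-- B to move --
(2,3): no bracket -> illegal
(2,5): flips 1 -> legal
(3,1): flips 1 -> legal
(3,5): flips 2 -> legal
(4,1): flips 1 -> legal
(4,5): flips 2 -> legal
(4,6): no bracket -> illegal
(5,1): flips 1 -> legal
(5,2): flips 1 -> legal
(5,6): flips 1 -> legal
(6,4): no bracket -> illegal
(6,6): flips 2 -> legal
B mobility = 9
-- W to move --
(0,4): no bracket -> illegal
(0,5): no bracket -> illegal
(0,6): flips 3 -> legal
(1,3): no bracket -> illegal
(1,4): flips 1 -> legal
(1,6): no bracket -> illegal
(2,1): no bracket -> illegal
(2,2): flips 2 -> legal
(2,3): no bracket -> illegal
(2,5): no bracket -> illegal
(2,6): no bracket -> illegal
(3,1): flips 2 -> legal
(3,5): no bracket -> illegal
(4,1): no bracket -> illegal
(4,5): no bracket -> illegal
(5,1): no bracket -> illegal
(5,2): flips 3 -> legal
(5,6): no bracket -> illegal
(6,1): no bracket -> illegal
(6,3): no bracket -> illegal
(6,4): flips 2 -> legal
(6,6): no bracket -> illegal
(7,1): flips 2 -> legal
(7,2): no bracket -> illegal
(7,3): no bracket -> illegal
(7,4): no bracket -> illegal
(7,5): flips 1 -> legal
(7,6): no bracket -> illegal
W mobility = 8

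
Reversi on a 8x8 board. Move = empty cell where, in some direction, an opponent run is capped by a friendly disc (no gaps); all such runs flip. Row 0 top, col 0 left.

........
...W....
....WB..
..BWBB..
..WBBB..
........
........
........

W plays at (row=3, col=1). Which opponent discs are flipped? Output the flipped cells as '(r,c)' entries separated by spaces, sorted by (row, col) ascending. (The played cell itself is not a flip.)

Dir NW: first cell '.' (not opp) -> no flip
Dir N: first cell '.' (not opp) -> no flip
Dir NE: first cell '.' (not opp) -> no flip
Dir W: first cell '.' (not opp) -> no flip
Dir E: opp run (3,2) capped by W -> flip
Dir SW: first cell '.' (not opp) -> no flip
Dir S: first cell '.' (not opp) -> no flip
Dir SE: first cell 'W' (not opp) -> no flip

Answer: (3,2)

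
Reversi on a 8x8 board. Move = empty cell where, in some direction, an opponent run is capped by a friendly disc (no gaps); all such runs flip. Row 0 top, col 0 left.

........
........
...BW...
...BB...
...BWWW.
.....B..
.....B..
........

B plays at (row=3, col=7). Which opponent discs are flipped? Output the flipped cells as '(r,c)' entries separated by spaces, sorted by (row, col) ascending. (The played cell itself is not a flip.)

Answer: (4,6)

Derivation:
Dir NW: first cell '.' (not opp) -> no flip
Dir N: first cell '.' (not opp) -> no flip
Dir NE: edge -> no flip
Dir W: first cell '.' (not opp) -> no flip
Dir E: edge -> no flip
Dir SW: opp run (4,6) capped by B -> flip
Dir S: first cell '.' (not opp) -> no flip
Dir SE: edge -> no flip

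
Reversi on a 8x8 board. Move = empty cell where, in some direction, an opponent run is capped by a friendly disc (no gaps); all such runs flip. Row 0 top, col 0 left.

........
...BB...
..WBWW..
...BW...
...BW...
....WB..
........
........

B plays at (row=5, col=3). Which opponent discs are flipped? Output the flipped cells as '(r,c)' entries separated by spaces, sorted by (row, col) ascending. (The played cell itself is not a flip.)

Answer: (5,4)

Derivation:
Dir NW: first cell '.' (not opp) -> no flip
Dir N: first cell 'B' (not opp) -> no flip
Dir NE: opp run (4,4), next='.' -> no flip
Dir W: first cell '.' (not opp) -> no flip
Dir E: opp run (5,4) capped by B -> flip
Dir SW: first cell '.' (not opp) -> no flip
Dir S: first cell '.' (not opp) -> no flip
Dir SE: first cell '.' (not opp) -> no flip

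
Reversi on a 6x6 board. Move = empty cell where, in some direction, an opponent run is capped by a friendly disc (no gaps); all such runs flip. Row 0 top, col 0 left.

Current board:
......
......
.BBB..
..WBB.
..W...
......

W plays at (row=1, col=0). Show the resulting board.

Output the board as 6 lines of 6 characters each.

Place W at (1,0); scan 8 dirs for brackets.
Dir NW: edge -> no flip
Dir N: first cell '.' (not opp) -> no flip
Dir NE: first cell '.' (not opp) -> no flip
Dir W: edge -> no flip
Dir E: first cell '.' (not opp) -> no flip
Dir SW: edge -> no flip
Dir S: first cell '.' (not opp) -> no flip
Dir SE: opp run (2,1) capped by W -> flip
All flips: (2,1)

Answer: ......
W.....
.WBB..
..WBB.
..W...
......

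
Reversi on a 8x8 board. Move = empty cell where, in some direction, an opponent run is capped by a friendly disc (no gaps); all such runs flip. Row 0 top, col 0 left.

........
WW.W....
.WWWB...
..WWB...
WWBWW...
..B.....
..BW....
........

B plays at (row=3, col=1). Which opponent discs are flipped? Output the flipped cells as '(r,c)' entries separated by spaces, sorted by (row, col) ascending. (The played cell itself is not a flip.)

Answer: (3,2) (3,3)

Derivation:
Dir NW: first cell '.' (not opp) -> no flip
Dir N: opp run (2,1) (1,1), next='.' -> no flip
Dir NE: opp run (2,2) (1,3), next='.' -> no flip
Dir W: first cell '.' (not opp) -> no flip
Dir E: opp run (3,2) (3,3) capped by B -> flip
Dir SW: opp run (4,0), next=edge -> no flip
Dir S: opp run (4,1), next='.' -> no flip
Dir SE: first cell 'B' (not opp) -> no flip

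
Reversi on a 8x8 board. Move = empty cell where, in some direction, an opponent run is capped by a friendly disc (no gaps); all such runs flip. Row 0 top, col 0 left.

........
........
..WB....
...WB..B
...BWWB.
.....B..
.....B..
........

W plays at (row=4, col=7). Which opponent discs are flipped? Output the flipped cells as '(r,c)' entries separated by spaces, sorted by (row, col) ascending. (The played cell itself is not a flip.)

Answer: (4,6)

Derivation:
Dir NW: first cell '.' (not opp) -> no flip
Dir N: opp run (3,7), next='.' -> no flip
Dir NE: edge -> no flip
Dir W: opp run (4,6) capped by W -> flip
Dir E: edge -> no flip
Dir SW: first cell '.' (not opp) -> no flip
Dir S: first cell '.' (not opp) -> no flip
Dir SE: edge -> no flip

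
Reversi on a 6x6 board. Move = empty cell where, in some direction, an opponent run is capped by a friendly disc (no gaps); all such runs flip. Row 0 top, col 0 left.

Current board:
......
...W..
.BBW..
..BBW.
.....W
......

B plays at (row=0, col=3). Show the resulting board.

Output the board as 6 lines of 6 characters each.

Answer: ...B..
...B..
.BBB..
..BBW.
.....W
......

Derivation:
Place B at (0,3); scan 8 dirs for brackets.
Dir NW: edge -> no flip
Dir N: edge -> no flip
Dir NE: edge -> no flip
Dir W: first cell '.' (not opp) -> no flip
Dir E: first cell '.' (not opp) -> no flip
Dir SW: first cell '.' (not opp) -> no flip
Dir S: opp run (1,3) (2,3) capped by B -> flip
Dir SE: first cell '.' (not opp) -> no flip
All flips: (1,3) (2,3)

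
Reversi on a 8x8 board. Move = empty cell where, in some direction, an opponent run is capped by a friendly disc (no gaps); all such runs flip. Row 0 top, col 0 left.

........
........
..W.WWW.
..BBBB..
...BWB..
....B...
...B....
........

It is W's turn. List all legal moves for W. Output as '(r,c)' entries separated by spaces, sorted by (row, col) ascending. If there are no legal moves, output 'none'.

(2,1): no bracket -> illegal
(2,3): no bracket -> illegal
(3,1): no bracket -> illegal
(3,6): no bracket -> illegal
(4,1): no bracket -> illegal
(4,2): flips 3 -> legal
(4,6): flips 2 -> legal
(5,2): flips 2 -> legal
(5,3): no bracket -> illegal
(5,5): flips 2 -> legal
(5,6): no bracket -> illegal
(6,2): no bracket -> illegal
(6,4): flips 1 -> legal
(6,5): no bracket -> illegal
(7,2): no bracket -> illegal
(7,3): no bracket -> illegal
(7,4): no bracket -> illegal

Answer: (4,2) (4,6) (5,2) (5,5) (6,4)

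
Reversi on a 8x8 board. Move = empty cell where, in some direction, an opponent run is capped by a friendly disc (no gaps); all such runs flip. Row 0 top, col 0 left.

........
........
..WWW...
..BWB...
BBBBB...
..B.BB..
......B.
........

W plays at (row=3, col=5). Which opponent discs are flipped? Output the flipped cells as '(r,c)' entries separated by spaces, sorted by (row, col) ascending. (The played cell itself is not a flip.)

Answer: (3,4)

Derivation:
Dir NW: first cell 'W' (not opp) -> no flip
Dir N: first cell '.' (not opp) -> no flip
Dir NE: first cell '.' (not opp) -> no flip
Dir W: opp run (3,4) capped by W -> flip
Dir E: first cell '.' (not opp) -> no flip
Dir SW: opp run (4,4), next='.' -> no flip
Dir S: first cell '.' (not opp) -> no flip
Dir SE: first cell '.' (not opp) -> no flip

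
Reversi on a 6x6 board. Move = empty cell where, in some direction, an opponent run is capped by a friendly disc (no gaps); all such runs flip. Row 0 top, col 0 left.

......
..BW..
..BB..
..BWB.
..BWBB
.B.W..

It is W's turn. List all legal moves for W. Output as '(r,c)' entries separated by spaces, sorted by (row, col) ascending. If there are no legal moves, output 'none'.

(0,1): no bracket -> illegal
(0,2): no bracket -> illegal
(0,3): no bracket -> illegal
(1,1): flips 2 -> legal
(1,4): no bracket -> illegal
(2,1): flips 1 -> legal
(2,4): no bracket -> illegal
(2,5): flips 1 -> legal
(3,1): flips 3 -> legal
(3,5): flips 2 -> legal
(4,0): no bracket -> illegal
(4,1): flips 1 -> legal
(5,0): no bracket -> illegal
(5,2): no bracket -> illegal
(5,4): no bracket -> illegal
(5,5): flips 1 -> legal

Answer: (1,1) (2,1) (2,5) (3,1) (3,5) (4,1) (5,5)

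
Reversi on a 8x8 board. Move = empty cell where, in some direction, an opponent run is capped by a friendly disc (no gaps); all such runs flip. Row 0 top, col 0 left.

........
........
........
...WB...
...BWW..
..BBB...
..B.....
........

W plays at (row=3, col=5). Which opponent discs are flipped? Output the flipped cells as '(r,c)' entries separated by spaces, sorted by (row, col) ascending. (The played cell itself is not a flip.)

Answer: (3,4)

Derivation:
Dir NW: first cell '.' (not opp) -> no flip
Dir N: first cell '.' (not opp) -> no flip
Dir NE: first cell '.' (not opp) -> no flip
Dir W: opp run (3,4) capped by W -> flip
Dir E: first cell '.' (not opp) -> no flip
Dir SW: first cell 'W' (not opp) -> no flip
Dir S: first cell 'W' (not opp) -> no flip
Dir SE: first cell '.' (not opp) -> no flip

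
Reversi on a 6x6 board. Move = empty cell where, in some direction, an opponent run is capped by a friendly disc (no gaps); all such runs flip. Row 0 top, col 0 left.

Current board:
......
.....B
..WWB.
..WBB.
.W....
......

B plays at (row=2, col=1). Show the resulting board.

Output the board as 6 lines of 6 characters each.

Place B at (2,1); scan 8 dirs for brackets.
Dir NW: first cell '.' (not opp) -> no flip
Dir N: first cell '.' (not opp) -> no flip
Dir NE: first cell '.' (not opp) -> no flip
Dir W: first cell '.' (not opp) -> no flip
Dir E: opp run (2,2) (2,3) capped by B -> flip
Dir SW: first cell '.' (not opp) -> no flip
Dir S: first cell '.' (not opp) -> no flip
Dir SE: opp run (3,2), next='.' -> no flip
All flips: (2,2) (2,3)

Answer: ......
.....B
.BBBB.
..WBB.
.W....
......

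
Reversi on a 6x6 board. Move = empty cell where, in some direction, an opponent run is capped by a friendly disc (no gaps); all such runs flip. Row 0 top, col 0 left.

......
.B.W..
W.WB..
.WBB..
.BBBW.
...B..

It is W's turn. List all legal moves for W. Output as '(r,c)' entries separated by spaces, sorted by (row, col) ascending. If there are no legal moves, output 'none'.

(0,0): flips 1 -> legal
(0,1): no bracket -> illegal
(0,2): flips 1 -> legal
(1,0): no bracket -> illegal
(1,2): no bracket -> illegal
(1,4): no bracket -> illegal
(2,1): no bracket -> illegal
(2,4): flips 1 -> legal
(3,0): no bracket -> illegal
(3,4): flips 2 -> legal
(4,0): flips 3 -> legal
(5,0): no bracket -> illegal
(5,1): flips 1 -> legal
(5,2): flips 2 -> legal
(5,4): no bracket -> illegal

Answer: (0,0) (0,2) (2,4) (3,4) (4,0) (5,1) (5,2)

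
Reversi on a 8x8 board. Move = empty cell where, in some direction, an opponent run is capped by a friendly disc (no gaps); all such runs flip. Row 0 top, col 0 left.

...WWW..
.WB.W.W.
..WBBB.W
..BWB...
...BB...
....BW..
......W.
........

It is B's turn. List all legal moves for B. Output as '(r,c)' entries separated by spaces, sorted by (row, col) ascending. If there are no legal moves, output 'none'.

(0,0): flips 3 -> legal
(0,1): no bracket -> illegal
(0,2): no bracket -> illegal
(0,6): no bracket -> illegal
(0,7): flips 1 -> legal
(1,0): flips 1 -> legal
(1,3): no bracket -> illegal
(1,5): no bracket -> illegal
(1,7): no bracket -> illegal
(2,0): no bracket -> illegal
(2,1): flips 1 -> legal
(2,6): no bracket -> illegal
(3,1): no bracket -> illegal
(3,6): no bracket -> illegal
(3,7): no bracket -> illegal
(4,2): flips 1 -> legal
(4,5): no bracket -> illegal
(4,6): no bracket -> illegal
(5,6): flips 1 -> legal
(5,7): no bracket -> illegal
(6,4): no bracket -> illegal
(6,5): no bracket -> illegal
(6,7): no bracket -> illegal
(7,5): no bracket -> illegal
(7,6): no bracket -> illegal
(7,7): flips 2 -> legal

Answer: (0,0) (0,7) (1,0) (2,1) (4,2) (5,6) (7,7)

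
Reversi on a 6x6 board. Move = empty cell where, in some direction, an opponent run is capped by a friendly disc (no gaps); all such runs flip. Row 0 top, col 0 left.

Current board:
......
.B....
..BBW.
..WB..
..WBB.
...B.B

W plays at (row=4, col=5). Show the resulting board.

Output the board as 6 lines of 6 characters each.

Answer: ......
.B....
..BBW.
..WB..
..WWWW
...B.B

Derivation:
Place W at (4,5); scan 8 dirs for brackets.
Dir NW: first cell '.' (not opp) -> no flip
Dir N: first cell '.' (not opp) -> no flip
Dir NE: edge -> no flip
Dir W: opp run (4,4) (4,3) capped by W -> flip
Dir E: edge -> no flip
Dir SW: first cell '.' (not opp) -> no flip
Dir S: opp run (5,5), next=edge -> no flip
Dir SE: edge -> no flip
All flips: (4,3) (4,4)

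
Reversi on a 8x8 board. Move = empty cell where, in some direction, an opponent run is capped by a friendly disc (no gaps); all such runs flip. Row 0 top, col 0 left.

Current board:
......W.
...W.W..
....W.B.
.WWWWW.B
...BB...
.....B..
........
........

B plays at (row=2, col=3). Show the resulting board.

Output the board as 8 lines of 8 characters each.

Answer: ......W.
...W.W..
...BW.B.
.WWBWW.B
...BB...
.....B..
........
........

Derivation:
Place B at (2,3); scan 8 dirs for brackets.
Dir NW: first cell '.' (not opp) -> no flip
Dir N: opp run (1,3), next='.' -> no flip
Dir NE: first cell '.' (not opp) -> no flip
Dir W: first cell '.' (not opp) -> no flip
Dir E: opp run (2,4), next='.' -> no flip
Dir SW: opp run (3,2), next='.' -> no flip
Dir S: opp run (3,3) capped by B -> flip
Dir SE: opp run (3,4), next='.' -> no flip
All flips: (3,3)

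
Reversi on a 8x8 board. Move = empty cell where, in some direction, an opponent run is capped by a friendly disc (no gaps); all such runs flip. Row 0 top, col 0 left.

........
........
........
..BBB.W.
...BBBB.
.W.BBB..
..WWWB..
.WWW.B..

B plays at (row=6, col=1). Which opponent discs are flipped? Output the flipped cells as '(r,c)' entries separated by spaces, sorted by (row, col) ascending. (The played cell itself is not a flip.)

Dir NW: first cell '.' (not opp) -> no flip
Dir N: opp run (5,1), next='.' -> no flip
Dir NE: first cell '.' (not opp) -> no flip
Dir W: first cell '.' (not opp) -> no flip
Dir E: opp run (6,2) (6,3) (6,4) capped by B -> flip
Dir SW: first cell '.' (not opp) -> no flip
Dir S: opp run (7,1), next=edge -> no flip
Dir SE: opp run (7,2), next=edge -> no flip

Answer: (6,2) (6,3) (6,4)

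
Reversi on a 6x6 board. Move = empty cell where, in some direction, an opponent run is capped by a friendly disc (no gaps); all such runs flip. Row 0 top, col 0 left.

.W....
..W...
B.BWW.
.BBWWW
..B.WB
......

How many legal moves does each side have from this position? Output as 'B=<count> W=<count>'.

-- B to move --
(0,0): no bracket -> illegal
(0,2): flips 1 -> legal
(0,3): no bracket -> illegal
(1,0): no bracket -> illegal
(1,1): no bracket -> illegal
(1,3): no bracket -> illegal
(1,4): flips 1 -> legal
(1,5): flips 2 -> legal
(2,1): no bracket -> illegal
(2,5): flips 3 -> legal
(4,3): flips 1 -> legal
(5,3): no bracket -> illegal
(5,4): no bracket -> illegal
(5,5): flips 2 -> legal
B mobility = 6
-- W to move --
(1,0): no bracket -> illegal
(1,1): flips 1 -> legal
(1,3): no bracket -> illegal
(2,1): flips 1 -> legal
(3,0): flips 2 -> legal
(4,0): no bracket -> illegal
(4,1): flips 1 -> legal
(4,3): no bracket -> illegal
(5,1): flips 1 -> legal
(5,2): flips 3 -> legal
(5,3): no bracket -> illegal
(5,4): no bracket -> illegal
(5,5): flips 1 -> legal
W mobility = 7

Answer: B=6 W=7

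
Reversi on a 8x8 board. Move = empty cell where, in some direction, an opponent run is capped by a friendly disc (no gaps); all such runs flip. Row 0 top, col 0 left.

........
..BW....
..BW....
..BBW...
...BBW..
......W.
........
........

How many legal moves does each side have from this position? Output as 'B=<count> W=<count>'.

-- B to move --
(0,2): no bracket -> illegal
(0,3): flips 2 -> legal
(0,4): flips 1 -> legal
(1,4): flips 2 -> legal
(2,4): flips 2 -> legal
(2,5): flips 1 -> legal
(3,5): flips 1 -> legal
(3,6): no bracket -> illegal
(4,6): flips 1 -> legal
(4,7): no bracket -> illegal
(5,4): no bracket -> illegal
(5,5): no bracket -> illegal
(5,7): no bracket -> illegal
(6,5): no bracket -> illegal
(6,6): no bracket -> illegal
(6,7): flips 4 -> legal
B mobility = 8
-- W to move --
(0,1): flips 1 -> legal
(0,2): no bracket -> illegal
(0,3): no bracket -> illegal
(1,1): flips 1 -> legal
(2,1): flips 1 -> legal
(2,4): no bracket -> illegal
(3,1): flips 3 -> legal
(3,5): no bracket -> illegal
(4,1): flips 1 -> legal
(4,2): flips 2 -> legal
(5,2): flips 1 -> legal
(5,3): flips 2 -> legal
(5,4): flips 1 -> legal
(5,5): no bracket -> illegal
W mobility = 9

Answer: B=8 W=9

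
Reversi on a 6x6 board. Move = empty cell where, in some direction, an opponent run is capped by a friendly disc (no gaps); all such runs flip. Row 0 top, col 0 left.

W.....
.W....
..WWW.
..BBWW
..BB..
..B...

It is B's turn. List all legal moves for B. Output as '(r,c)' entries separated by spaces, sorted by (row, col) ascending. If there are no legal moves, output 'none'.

(0,1): no bracket -> illegal
(0,2): no bracket -> illegal
(1,0): no bracket -> illegal
(1,2): flips 1 -> legal
(1,3): flips 1 -> legal
(1,4): flips 1 -> legal
(1,5): flips 1 -> legal
(2,0): no bracket -> illegal
(2,1): no bracket -> illegal
(2,5): flips 1 -> legal
(3,1): no bracket -> illegal
(4,4): no bracket -> illegal
(4,5): no bracket -> illegal

Answer: (1,2) (1,3) (1,4) (1,5) (2,5)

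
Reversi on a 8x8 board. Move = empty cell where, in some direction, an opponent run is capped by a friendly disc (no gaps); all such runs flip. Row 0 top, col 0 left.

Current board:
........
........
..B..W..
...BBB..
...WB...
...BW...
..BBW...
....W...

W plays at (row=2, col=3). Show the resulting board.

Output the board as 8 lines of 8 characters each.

Place W at (2,3); scan 8 dirs for brackets.
Dir NW: first cell '.' (not opp) -> no flip
Dir N: first cell '.' (not opp) -> no flip
Dir NE: first cell '.' (not opp) -> no flip
Dir W: opp run (2,2), next='.' -> no flip
Dir E: first cell '.' (not opp) -> no flip
Dir SW: first cell '.' (not opp) -> no flip
Dir S: opp run (3,3) capped by W -> flip
Dir SE: opp run (3,4), next='.' -> no flip
All flips: (3,3)

Answer: ........
........
..BW.W..
...WBB..
...WB...
...BW...
..BBW...
....W...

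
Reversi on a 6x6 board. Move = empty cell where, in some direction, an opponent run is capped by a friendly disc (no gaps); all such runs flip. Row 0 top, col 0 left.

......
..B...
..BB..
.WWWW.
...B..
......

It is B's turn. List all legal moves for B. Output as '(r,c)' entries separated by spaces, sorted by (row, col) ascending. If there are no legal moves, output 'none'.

Answer: (2,1) (2,5) (4,0) (4,1) (4,2) (4,4) (4,5)

Derivation:
(2,0): no bracket -> illegal
(2,1): flips 1 -> legal
(2,4): no bracket -> illegal
(2,5): flips 1 -> legal
(3,0): no bracket -> illegal
(3,5): no bracket -> illegal
(4,0): flips 1 -> legal
(4,1): flips 1 -> legal
(4,2): flips 1 -> legal
(4,4): flips 1 -> legal
(4,5): flips 1 -> legal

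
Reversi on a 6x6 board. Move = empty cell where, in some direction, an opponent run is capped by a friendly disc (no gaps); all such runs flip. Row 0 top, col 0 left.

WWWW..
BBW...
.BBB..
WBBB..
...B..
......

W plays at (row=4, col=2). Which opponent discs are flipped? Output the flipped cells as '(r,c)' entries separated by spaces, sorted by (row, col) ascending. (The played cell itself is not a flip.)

Dir NW: opp run (3,1), next='.' -> no flip
Dir N: opp run (3,2) (2,2) capped by W -> flip
Dir NE: opp run (3,3), next='.' -> no flip
Dir W: first cell '.' (not opp) -> no flip
Dir E: opp run (4,3), next='.' -> no flip
Dir SW: first cell '.' (not opp) -> no flip
Dir S: first cell '.' (not opp) -> no flip
Dir SE: first cell '.' (not opp) -> no flip

Answer: (2,2) (3,2)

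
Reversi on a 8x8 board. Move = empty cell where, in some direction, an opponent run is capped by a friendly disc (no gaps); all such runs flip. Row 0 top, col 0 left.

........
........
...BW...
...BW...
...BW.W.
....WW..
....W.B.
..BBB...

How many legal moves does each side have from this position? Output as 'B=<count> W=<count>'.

-- B to move --
(1,3): no bracket -> illegal
(1,4): flips 5 -> legal
(1,5): flips 1 -> legal
(2,5): flips 2 -> legal
(3,5): flips 1 -> legal
(3,6): no bracket -> illegal
(3,7): flips 3 -> legal
(4,5): flips 2 -> legal
(4,7): no bracket -> illegal
(5,3): no bracket -> illegal
(5,6): no bracket -> illegal
(5,7): no bracket -> illegal
(6,3): no bracket -> illegal
(6,5): flips 1 -> legal
(7,5): no bracket -> illegal
B mobility = 7
-- W to move --
(1,2): flips 1 -> legal
(1,3): no bracket -> illegal
(1,4): no bracket -> illegal
(2,2): flips 2 -> legal
(3,2): flips 2 -> legal
(4,2): flips 2 -> legal
(5,2): flips 1 -> legal
(5,3): no bracket -> illegal
(5,6): no bracket -> illegal
(5,7): no bracket -> illegal
(6,1): no bracket -> illegal
(6,2): no bracket -> illegal
(6,3): no bracket -> illegal
(6,5): no bracket -> illegal
(6,7): no bracket -> illegal
(7,1): no bracket -> illegal
(7,5): no bracket -> illegal
(7,6): no bracket -> illegal
(7,7): flips 1 -> legal
W mobility = 6

Answer: B=7 W=6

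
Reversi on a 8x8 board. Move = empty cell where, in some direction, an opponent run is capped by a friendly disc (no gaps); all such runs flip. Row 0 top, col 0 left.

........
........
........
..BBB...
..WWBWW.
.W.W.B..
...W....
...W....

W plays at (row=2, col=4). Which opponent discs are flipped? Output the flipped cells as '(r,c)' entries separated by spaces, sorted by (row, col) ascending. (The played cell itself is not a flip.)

Dir NW: first cell '.' (not opp) -> no flip
Dir N: first cell '.' (not opp) -> no flip
Dir NE: first cell '.' (not opp) -> no flip
Dir W: first cell '.' (not opp) -> no flip
Dir E: first cell '.' (not opp) -> no flip
Dir SW: opp run (3,3) capped by W -> flip
Dir S: opp run (3,4) (4,4), next='.' -> no flip
Dir SE: first cell '.' (not opp) -> no flip

Answer: (3,3)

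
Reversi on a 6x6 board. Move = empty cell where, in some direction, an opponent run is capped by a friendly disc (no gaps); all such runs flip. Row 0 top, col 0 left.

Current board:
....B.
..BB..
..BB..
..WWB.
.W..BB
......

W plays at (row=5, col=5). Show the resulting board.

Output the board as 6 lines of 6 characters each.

Answer: ....B.
..BB..
..BB..
..WWB.
.W..WB
.....W

Derivation:
Place W at (5,5); scan 8 dirs for brackets.
Dir NW: opp run (4,4) capped by W -> flip
Dir N: opp run (4,5), next='.' -> no flip
Dir NE: edge -> no flip
Dir W: first cell '.' (not opp) -> no flip
Dir E: edge -> no flip
Dir SW: edge -> no flip
Dir S: edge -> no flip
Dir SE: edge -> no flip
All flips: (4,4)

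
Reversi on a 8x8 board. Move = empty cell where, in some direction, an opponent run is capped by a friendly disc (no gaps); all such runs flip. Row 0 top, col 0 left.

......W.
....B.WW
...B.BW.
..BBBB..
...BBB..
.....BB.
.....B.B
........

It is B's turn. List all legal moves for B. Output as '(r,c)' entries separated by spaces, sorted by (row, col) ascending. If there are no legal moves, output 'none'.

Answer: (0,7) (2,7)

Derivation:
(0,5): no bracket -> illegal
(0,7): flips 1 -> legal
(1,5): no bracket -> illegal
(2,7): flips 1 -> legal
(3,6): no bracket -> illegal
(3,7): no bracket -> illegal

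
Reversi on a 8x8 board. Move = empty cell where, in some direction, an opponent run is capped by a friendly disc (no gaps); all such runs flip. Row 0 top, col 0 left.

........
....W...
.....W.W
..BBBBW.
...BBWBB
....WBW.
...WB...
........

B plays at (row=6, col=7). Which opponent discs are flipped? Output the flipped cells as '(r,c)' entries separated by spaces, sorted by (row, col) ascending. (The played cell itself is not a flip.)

Dir NW: opp run (5,6) (4,5) capped by B -> flip
Dir N: first cell '.' (not opp) -> no flip
Dir NE: edge -> no flip
Dir W: first cell '.' (not opp) -> no flip
Dir E: edge -> no flip
Dir SW: first cell '.' (not opp) -> no flip
Dir S: first cell '.' (not opp) -> no flip
Dir SE: edge -> no flip

Answer: (4,5) (5,6)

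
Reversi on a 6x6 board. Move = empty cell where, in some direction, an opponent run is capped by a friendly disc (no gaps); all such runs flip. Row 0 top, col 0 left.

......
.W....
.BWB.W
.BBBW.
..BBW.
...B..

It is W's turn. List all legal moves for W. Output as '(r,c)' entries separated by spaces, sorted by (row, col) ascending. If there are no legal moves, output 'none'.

(1,0): no bracket -> illegal
(1,2): flips 1 -> legal
(1,3): no bracket -> illegal
(1,4): no bracket -> illegal
(2,0): flips 1 -> legal
(2,4): flips 1 -> legal
(3,0): flips 3 -> legal
(4,0): flips 1 -> legal
(4,1): flips 4 -> legal
(5,1): no bracket -> illegal
(5,2): flips 3 -> legal
(5,4): no bracket -> illegal

Answer: (1,2) (2,0) (2,4) (3,0) (4,0) (4,1) (5,2)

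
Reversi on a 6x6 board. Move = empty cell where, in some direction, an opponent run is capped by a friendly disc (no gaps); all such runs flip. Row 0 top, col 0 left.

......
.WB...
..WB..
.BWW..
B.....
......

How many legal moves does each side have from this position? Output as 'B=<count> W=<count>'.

-- B to move --
(0,0): no bracket -> illegal
(0,1): no bracket -> illegal
(0,2): no bracket -> illegal
(1,0): flips 1 -> legal
(1,3): flips 1 -> legal
(2,0): no bracket -> illegal
(2,1): flips 1 -> legal
(2,4): no bracket -> illegal
(3,4): flips 2 -> legal
(4,1): flips 1 -> legal
(4,2): flips 2 -> legal
(4,3): flips 1 -> legal
(4,4): no bracket -> illegal
B mobility = 7
-- W to move --
(0,1): no bracket -> illegal
(0,2): flips 1 -> legal
(0,3): no bracket -> illegal
(1,3): flips 2 -> legal
(1,4): flips 1 -> legal
(2,0): no bracket -> illegal
(2,1): no bracket -> illegal
(2,4): flips 1 -> legal
(3,0): flips 1 -> legal
(3,4): no bracket -> illegal
(4,1): no bracket -> illegal
(4,2): no bracket -> illegal
(5,0): no bracket -> illegal
(5,1): no bracket -> illegal
W mobility = 5

Answer: B=7 W=5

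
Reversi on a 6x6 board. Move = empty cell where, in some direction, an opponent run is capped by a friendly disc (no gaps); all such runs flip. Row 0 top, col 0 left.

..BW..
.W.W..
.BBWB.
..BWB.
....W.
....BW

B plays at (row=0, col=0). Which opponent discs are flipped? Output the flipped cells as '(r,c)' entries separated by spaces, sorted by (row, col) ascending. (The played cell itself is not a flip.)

Answer: (1,1)

Derivation:
Dir NW: edge -> no flip
Dir N: edge -> no flip
Dir NE: edge -> no flip
Dir W: edge -> no flip
Dir E: first cell '.' (not opp) -> no flip
Dir SW: edge -> no flip
Dir S: first cell '.' (not opp) -> no flip
Dir SE: opp run (1,1) capped by B -> flip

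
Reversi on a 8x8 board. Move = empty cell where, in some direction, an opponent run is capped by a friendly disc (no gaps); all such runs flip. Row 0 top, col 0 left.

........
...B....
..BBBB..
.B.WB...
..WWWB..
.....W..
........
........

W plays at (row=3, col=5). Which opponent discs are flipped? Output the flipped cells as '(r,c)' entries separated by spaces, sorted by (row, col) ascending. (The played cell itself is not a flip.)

Answer: (3,4) (4,5)

Derivation:
Dir NW: opp run (2,4) (1,3), next='.' -> no flip
Dir N: opp run (2,5), next='.' -> no flip
Dir NE: first cell '.' (not opp) -> no flip
Dir W: opp run (3,4) capped by W -> flip
Dir E: first cell '.' (not opp) -> no flip
Dir SW: first cell 'W' (not opp) -> no flip
Dir S: opp run (4,5) capped by W -> flip
Dir SE: first cell '.' (not opp) -> no flip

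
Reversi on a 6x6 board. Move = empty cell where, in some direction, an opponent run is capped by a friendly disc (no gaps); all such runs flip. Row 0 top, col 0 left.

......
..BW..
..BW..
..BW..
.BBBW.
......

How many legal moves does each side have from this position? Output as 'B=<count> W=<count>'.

Answer: B=7 W=8

Derivation:
-- B to move --
(0,2): no bracket -> illegal
(0,3): flips 3 -> legal
(0,4): flips 1 -> legal
(1,4): flips 2 -> legal
(2,4): flips 2 -> legal
(3,4): flips 2 -> legal
(3,5): no bracket -> illegal
(4,5): flips 1 -> legal
(5,3): no bracket -> illegal
(5,4): no bracket -> illegal
(5,5): flips 2 -> legal
B mobility = 7
-- W to move --
(0,1): flips 1 -> legal
(0,2): no bracket -> illegal
(0,3): no bracket -> illegal
(1,1): flips 2 -> legal
(2,1): flips 1 -> legal
(3,0): no bracket -> illegal
(3,1): flips 2 -> legal
(3,4): no bracket -> illegal
(4,0): flips 3 -> legal
(5,0): flips 2 -> legal
(5,1): flips 1 -> legal
(5,2): no bracket -> illegal
(5,3): flips 1 -> legal
(5,4): no bracket -> illegal
W mobility = 8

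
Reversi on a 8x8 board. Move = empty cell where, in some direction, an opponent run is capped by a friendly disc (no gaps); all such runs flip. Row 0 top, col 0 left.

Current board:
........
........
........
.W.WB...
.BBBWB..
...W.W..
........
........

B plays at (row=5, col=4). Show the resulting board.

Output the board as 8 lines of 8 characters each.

Place B at (5,4); scan 8 dirs for brackets.
Dir NW: first cell 'B' (not opp) -> no flip
Dir N: opp run (4,4) capped by B -> flip
Dir NE: first cell 'B' (not opp) -> no flip
Dir W: opp run (5,3), next='.' -> no flip
Dir E: opp run (5,5), next='.' -> no flip
Dir SW: first cell '.' (not opp) -> no flip
Dir S: first cell '.' (not opp) -> no flip
Dir SE: first cell '.' (not opp) -> no flip
All flips: (4,4)

Answer: ........
........
........
.W.WB...
.BBBBB..
...WBW..
........
........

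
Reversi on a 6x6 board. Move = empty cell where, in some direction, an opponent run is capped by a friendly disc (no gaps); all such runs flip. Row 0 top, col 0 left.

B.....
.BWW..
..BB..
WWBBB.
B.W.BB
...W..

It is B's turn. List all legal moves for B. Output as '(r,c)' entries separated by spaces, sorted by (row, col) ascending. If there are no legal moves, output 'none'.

(0,1): flips 1 -> legal
(0,2): flips 1 -> legal
(0,3): flips 1 -> legal
(0,4): flips 1 -> legal
(1,4): flips 2 -> legal
(2,0): flips 1 -> legal
(2,1): no bracket -> illegal
(2,4): no bracket -> illegal
(4,1): no bracket -> illegal
(4,3): no bracket -> illegal
(5,1): flips 1 -> legal
(5,2): flips 1 -> legal
(5,4): no bracket -> illegal

Answer: (0,1) (0,2) (0,3) (0,4) (1,4) (2,0) (5,1) (5,2)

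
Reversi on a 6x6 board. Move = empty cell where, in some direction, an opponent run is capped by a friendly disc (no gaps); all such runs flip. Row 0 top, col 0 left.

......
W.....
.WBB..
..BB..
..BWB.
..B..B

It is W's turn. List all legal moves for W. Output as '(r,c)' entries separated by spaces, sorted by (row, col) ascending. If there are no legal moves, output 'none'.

Answer: (1,3) (2,4) (4,1) (4,5)

Derivation:
(1,1): no bracket -> illegal
(1,2): no bracket -> illegal
(1,3): flips 2 -> legal
(1,4): no bracket -> illegal
(2,4): flips 2 -> legal
(3,1): no bracket -> illegal
(3,4): no bracket -> illegal
(3,5): no bracket -> illegal
(4,1): flips 1 -> legal
(4,5): flips 1 -> legal
(5,1): no bracket -> illegal
(5,3): no bracket -> illegal
(5,4): no bracket -> illegal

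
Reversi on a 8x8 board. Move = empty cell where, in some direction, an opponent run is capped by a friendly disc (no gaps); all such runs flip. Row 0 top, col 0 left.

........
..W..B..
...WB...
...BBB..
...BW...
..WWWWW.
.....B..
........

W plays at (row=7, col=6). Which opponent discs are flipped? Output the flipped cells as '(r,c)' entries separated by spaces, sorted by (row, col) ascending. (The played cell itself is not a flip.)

Dir NW: opp run (6,5) capped by W -> flip
Dir N: first cell '.' (not opp) -> no flip
Dir NE: first cell '.' (not opp) -> no flip
Dir W: first cell '.' (not opp) -> no flip
Dir E: first cell '.' (not opp) -> no flip
Dir SW: edge -> no flip
Dir S: edge -> no flip
Dir SE: edge -> no flip

Answer: (6,5)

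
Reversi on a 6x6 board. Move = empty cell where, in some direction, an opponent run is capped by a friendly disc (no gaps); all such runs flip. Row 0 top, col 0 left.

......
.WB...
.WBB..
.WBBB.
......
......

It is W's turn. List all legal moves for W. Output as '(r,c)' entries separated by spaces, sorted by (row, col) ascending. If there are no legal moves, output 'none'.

(0,1): no bracket -> illegal
(0,2): no bracket -> illegal
(0,3): flips 1 -> legal
(1,3): flips 2 -> legal
(1,4): no bracket -> illegal
(2,4): flips 2 -> legal
(2,5): no bracket -> illegal
(3,5): flips 3 -> legal
(4,1): no bracket -> illegal
(4,2): no bracket -> illegal
(4,3): flips 1 -> legal
(4,4): flips 2 -> legal
(4,5): no bracket -> illegal

Answer: (0,3) (1,3) (2,4) (3,5) (4,3) (4,4)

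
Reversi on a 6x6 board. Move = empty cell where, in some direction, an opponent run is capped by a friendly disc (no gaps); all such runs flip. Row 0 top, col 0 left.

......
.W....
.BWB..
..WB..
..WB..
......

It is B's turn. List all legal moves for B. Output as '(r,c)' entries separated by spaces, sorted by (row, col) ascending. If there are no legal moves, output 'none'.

(0,0): flips 2 -> legal
(0,1): flips 1 -> legal
(0,2): no bracket -> illegal
(1,0): no bracket -> illegal
(1,2): no bracket -> illegal
(1,3): no bracket -> illegal
(2,0): no bracket -> illegal
(3,1): flips 1 -> legal
(4,1): flips 2 -> legal
(5,1): flips 1 -> legal
(5,2): no bracket -> illegal
(5,3): no bracket -> illegal

Answer: (0,0) (0,1) (3,1) (4,1) (5,1)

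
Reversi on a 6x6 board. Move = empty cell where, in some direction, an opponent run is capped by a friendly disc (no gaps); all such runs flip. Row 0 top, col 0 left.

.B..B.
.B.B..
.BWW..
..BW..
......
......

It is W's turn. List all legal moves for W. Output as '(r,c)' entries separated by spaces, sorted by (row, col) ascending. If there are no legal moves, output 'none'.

(0,0): flips 1 -> legal
(0,2): no bracket -> illegal
(0,3): flips 1 -> legal
(0,5): no bracket -> illegal
(1,0): no bracket -> illegal
(1,2): no bracket -> illegal
(1,4): no bracket -> illegal
(1,5): no bracket -> illegal
(2,0): flips 1 -> legal
(2,4): no bracket -> illegal
(3,0): no bracket -> illegal
(3,1): flips 1 -> legal
(4,1): flips 1 -> legal
(4,2): flips 1 -> legal
(4,3): no bracket -> illegal

Answer: (0,0) (0,3) (2,0) (3,1) (4,1) (4,2)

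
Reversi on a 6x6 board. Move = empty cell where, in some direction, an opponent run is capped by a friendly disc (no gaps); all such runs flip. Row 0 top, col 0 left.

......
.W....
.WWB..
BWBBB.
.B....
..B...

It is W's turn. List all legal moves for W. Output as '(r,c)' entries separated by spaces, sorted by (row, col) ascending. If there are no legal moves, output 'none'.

(1,2): no bracket -> illegal
(1,3): no bracket -> illegal
(1,4): no bracket -> illegal
(2,0): no bracket -> illegal
(2,4): flips 1 -> legal
(2,5): no bracket -> illegal
(3,5): flips 3 -> legal
(4,0): no bracket -> illegal
(4,2): flips 1 -> legal
(4,3): flips 1 -> legal
(4,4): flips 1 -> legal
(4,5): no bracket -> illegal
(5,0): no bracket -> illegal
(5,1): flips 1 -> legal
(5,3): no bracket -> illegal

Answer: (2,4) (3,5) (4,2) (4,3) (4,4) (5,1)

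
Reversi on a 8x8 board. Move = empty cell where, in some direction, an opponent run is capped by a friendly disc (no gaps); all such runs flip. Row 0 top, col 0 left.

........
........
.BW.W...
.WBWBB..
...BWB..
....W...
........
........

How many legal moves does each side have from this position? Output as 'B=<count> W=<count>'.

Answer: B=10 W=8

Derivation:
-- B to move --
(1,1): no bracket -> illegal
(1,2): flips 1 -> legal
(1,3): flips 1 -> legal
(1,4): flips 1 -> legal
(1,5): no bracket -> illegal
(2,0): no bracket -> illegal
(2,3): flips 2 -> legal
(2,5): no bracket -> illegal
(3,0): flips 1 -> legal
(4,0): no bracket -> illegal
(4,1): flips 1 -> legal
(4,2): no bracket -> illegal
(5,3): flips 1 -> legal
(5,5): no bracket -> illegal
(6,3): flips 1 -> legal
(6,4): flips 2 -> legal
(6,5): flips 1 -> legal
B mobility = 10
-- W to move --
(1,0): flips 3 -> legal
(1,1): flips 1 -> legal
(1,2): no bracket -> illegal
(2,0): flips 1 -> legal
(2,3): no bracket -> illegal
(2,5): no bracket -> illegal
(2,6): flips 1 -> legal
(3,0): no bracket -> illegal
(3,6): flips 3 -> legal
(4,1): no bracket -> illegal
(4,2): flips 2 -> legal
(4,6): flips 2 -> legal
(5,2): no bracket -> illegal
(5,3): flips 1 -> legal
(5,5): no bracket -> illegal
(5,6): no bracket -> illegal
W mobility = 8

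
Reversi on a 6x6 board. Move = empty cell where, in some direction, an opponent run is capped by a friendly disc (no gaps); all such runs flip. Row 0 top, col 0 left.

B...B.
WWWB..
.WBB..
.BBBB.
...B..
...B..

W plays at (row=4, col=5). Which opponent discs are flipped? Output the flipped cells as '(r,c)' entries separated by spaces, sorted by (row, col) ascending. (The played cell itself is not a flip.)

Dir NW: opp run (3,4) (2,3) capped by W -> flip
Dir N: first cell '.' (not opp) -> no flip
Dir NE: edge -> no flip
Dir W: first cell '.' (not opp) -> no flip
Dir E: edge -> no flip
Dir SW: first cell '.' (not opp) -> no flip
Dir S: first cell '.' (not opp) -> no flip
Dir SE: edge -> no flip

Answer: (2,3) (3,4)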